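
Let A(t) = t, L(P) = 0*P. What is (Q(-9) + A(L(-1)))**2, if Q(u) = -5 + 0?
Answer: 25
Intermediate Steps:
L(P) = 0
Q(u) = -5
(Q(-9) + A(L(-1)))**2 = (-5 + 0)**2 = (-5)**2 = 25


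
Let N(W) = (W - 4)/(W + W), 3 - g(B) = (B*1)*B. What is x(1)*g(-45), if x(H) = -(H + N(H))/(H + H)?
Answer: -1011/2 ≈ -505.50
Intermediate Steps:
g(B) = 3 - B² (g(B) = 3 - B*1*B = 3 - B*B = 3 - B²)
N(W) = (-4 + W)/(2*W) (N(W) = (-4 + W)/((2*W)) = (-4 + W)*(1/(2*W)) = (-4 + W)/(2*W))
x(H) = -(H + (-4 + H)/(2*H))/(2*H) (x(H) = -(H + (-4 + H)/(2*H))/(H + H) = -(H + (-4 + H)/(2*H))/(2*H))
x(1)*g(-45) = ((¼)*(4 - 1*1 - 2*1²)/1²)*(3 - 1*(-45)²) = ((¼)*1*(4 - 1 - 2*1))*(3 - 1*2025) = ((¼)*1*(4 - 1 - 2))*(3 - 2025) = ((¼)*1*1)*(-2022) = (¼)*(-2022) = -1011/2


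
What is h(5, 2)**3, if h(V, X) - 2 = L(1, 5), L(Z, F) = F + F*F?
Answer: 32768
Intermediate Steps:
L(Z, F) = F + F**2
h(V, X) = 32 (h(V, X) = 2 + 5*(1 + 5) = 2 + 5*6 = 2 + 30 = 32)
h(5, 2)**3 = 32**3 = 32768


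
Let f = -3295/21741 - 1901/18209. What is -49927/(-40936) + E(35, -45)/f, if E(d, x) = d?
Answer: -12015746597/88662259 ≈ -135.52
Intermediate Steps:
f = -101328296/395881869 (f = -3295*1/21741 - 1901*1/18209 = -3295/21741 - 1901/18209 = -101328296/395881869 ≈ -0.25596)
-49927/(-40936) + E(35, -45)/f = -49927/(-40936) + 35/(-101328296/395881869) = -49927*(-1/40936) + 35*(-395881869/101328296) = 49927/40936 - 13855865415/101328296 = -12015746597/88662259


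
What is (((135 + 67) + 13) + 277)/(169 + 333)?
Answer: 246/251 ≈ 0.98008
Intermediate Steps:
(((135 + 67) + 13) + 277)/(169 + 333) = ((202 + 13) + 277)/502 = (215 + 277)*(1/502) = 492*(1/502) = 246/251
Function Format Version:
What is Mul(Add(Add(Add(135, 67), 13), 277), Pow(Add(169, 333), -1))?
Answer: Rational(246, 251) ≈ 0.98008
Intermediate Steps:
Mul(Add(Add(Add(135, 67), 13), 277), Pow(Add(169, 333), -1)) = Mul(Add(Add(202, 13), 277), Pow(502, -1)) = Mul(Add(215, 277), Rational(1, 502)) = Mul(492, Rational(1, 502)) = Rational(246, 251)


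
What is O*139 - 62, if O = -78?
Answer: -10904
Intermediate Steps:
O*139 - 62 = -78*139 - 62 = -10842 - 62 = -10904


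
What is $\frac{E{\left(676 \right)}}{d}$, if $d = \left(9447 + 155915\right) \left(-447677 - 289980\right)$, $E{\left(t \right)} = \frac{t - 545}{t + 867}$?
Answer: $- \frac{131}{188215814034862} \approx -6.9601 \cdot 10^{-13}$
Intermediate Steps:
$E{\left(t \right)} = \frac{-545 + t}{867 + t}$
$d = -121980436834$ ($d = 165362 \left(-737657\right) = -121980436834$)
$\frac{E{\left(676 \right)}}{d} = \frac{\frac{1}{867 + 676} \left(-545 + 676\right)}{-121980436834} = \frac{1}{1543} \cdot 131 \left(- \frac{1}{121980436834}\right) = \frac{131}{1543} \left(- \frac{1}{121980436834}\right) = - \frac{131}{188215814034862}$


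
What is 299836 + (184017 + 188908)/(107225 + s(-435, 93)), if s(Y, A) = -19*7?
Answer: 32110409837/107092 ≈ 2.9984e+5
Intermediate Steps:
s(Y, A) = -133
299836 + (184017 + 188908)/(107225 + s(-435, 93)) = 299836 + (184017 + 188908)/(107225 - 133) = 299836 + 372925/107092 = 32110409837/107092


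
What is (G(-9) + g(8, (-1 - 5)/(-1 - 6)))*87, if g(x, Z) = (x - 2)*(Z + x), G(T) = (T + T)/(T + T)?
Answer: 32973/7 ≈ 4710.4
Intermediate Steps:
G(T) = 1 (G(T) = (2*T)/((2*T)) = (2*T)*(1/(2*T)) = 1)
g(x, Z) = (-2 + x)*(Z + x)
(G(-9) + g(8, (-1 - 5)/(-1 - 6)))*87 = (1 + (8² - 2*(-1 - 5)/(-1 - 6) - 2*8 + ((-1 - 5)/(-1 - 6))*8))*87 = (1 + (64 - (-12)/(-7) - 16 - 6/(-7)*8))*87 = (1 + (64 - (-12)*(-1)/7 - 16 - 6*(-⅐)*8))*87 = (1 + (64 - 2*6/7 - 16 + (6/7)*8))*87 = (1 + (64 - 12/7 - 16 + 48/7))*87 = (1 + 372/7)*87 = (379/7)*87 = 32973/7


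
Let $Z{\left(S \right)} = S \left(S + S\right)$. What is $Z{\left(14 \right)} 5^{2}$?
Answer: $9800$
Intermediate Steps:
$Z{\left(S \right)} = 2 S^{2}$ ($Z{\left(S \right)} = S 2 S = 2 S^{2}$)
$Z{\left(14 \right)} 5^{2} = 2 \cdot 14^{2} \cdot 5^{2} = 2 \cdot 196 \cdot 25 = 392 \cdot 25 = 9800$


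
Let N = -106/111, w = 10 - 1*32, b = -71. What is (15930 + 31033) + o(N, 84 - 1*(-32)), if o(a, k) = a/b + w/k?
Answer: 21466612831/457098 ≈ 46963.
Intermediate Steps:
w = -22 (w = 10 - 32 = -22)
N = -106/111 (N = -106*1/111 = -106/111 ≈ -0.95496)
o(a, k) = -22/k - a/71 (o(a, k) = a/(-71) - 22/k = a*(-1/71) - 22/k = -a/71 - 22/k = -22/k - a/71)
(15930 + 31033) + o(N, 84 - 1*(-32)) = (15930 + 31033) + (-22/(84 - 1*(-32)) - 1/71*(-106/111)) = 46963 + (-22/(84 + 32) + 106/7881) = 46963 + (-22/116 + 106/7881) = 46963 + (-22*1/116 + 106/7881) = 46963 + (-11/58 + 106/7881) = 46963 - 80543/457098 = 21466612831/457098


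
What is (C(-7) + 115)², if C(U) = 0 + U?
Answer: 11664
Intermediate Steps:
C(U) = U
(C(-7) + 115)² = (-7 + 115)² = 108² = 11664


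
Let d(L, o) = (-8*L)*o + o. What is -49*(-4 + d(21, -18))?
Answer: -147098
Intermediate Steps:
d(L, o) = o - 8*L*o (d(L, o) = -8*L*o + o = o - 8*L*o)
-49*(-4 + d(21, -18)) = -49*(-4 - 18*(1 - 8*21)) = -49*(-4 - 18*(1 - 168)) = -49*(-4 - 18*(-167)) = -49*(-4 + 3006) = -49*3002 = -147098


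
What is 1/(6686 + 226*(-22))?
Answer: 1/1714 ≈ 0.00058343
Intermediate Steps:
1/(6686 + 226*(-22)) = 1/(6686 - 4972) = 1/1714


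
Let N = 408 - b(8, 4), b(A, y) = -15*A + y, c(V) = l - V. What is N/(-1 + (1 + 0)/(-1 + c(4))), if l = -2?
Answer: -917/2 ≈ -458.50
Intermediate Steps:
c(V) = -2 - V
b(A, y) = y - 15*A
N = 524 (N = 408 - (4 - 15*8) = 408 - (4 - 120) = 408 - 1*(-116) = 408 + 116 = 524)
N/(-1 + (1 + 0)/(-1 + c(4))) = 524/(-1 + (1 + 0)/(-1 + (-2 - 1*4))) = 524/(-1 + 1/(-1 + (-2 - 4))) = 524/(-1 + 1/(-1 - 6)) = 524/(-1 + 1/(-7)) = 524/(-1 + 1*(-⅐)) = 524/(-1 - ⅐) = 524/(-8/7) = -7/8*524 = -917/2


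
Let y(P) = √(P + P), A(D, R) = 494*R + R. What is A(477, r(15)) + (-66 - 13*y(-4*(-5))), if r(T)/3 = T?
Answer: 22209 - 26*√10 ≈ 22127.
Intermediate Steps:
r(T) = 3*T
A(D, R) = 495*R
y(P) = √2*√P (y(P) = √(2*P) = √2*√P)
A(477, r(15)) + (-66 - 13*y(-4*(-5))) = 495*(3*15) + (-66 - 13*√2*√(-4*(-5))) = 495*45 + (-66 - 13*√2*√20) = 22275 + (-66 - 13*√2*2*√5) = 22275 + (-66 - 26*√10) = 22209 - 26*√10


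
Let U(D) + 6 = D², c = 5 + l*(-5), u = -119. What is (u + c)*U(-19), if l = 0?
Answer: -40470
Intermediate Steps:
c = 5 (c = 5 + 0*(-5) = 5 + 0 = 5)
U(D) = -6 + D²
(u + c)*U(-19) = (-119 + 5)*(-6 + (-19)²) = -114*(-6 + 361) = -114*355 = -40470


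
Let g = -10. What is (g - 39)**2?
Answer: 2401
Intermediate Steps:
(g - 39)**2 = (-10 - 39)**2 = (-49)**2 = 2401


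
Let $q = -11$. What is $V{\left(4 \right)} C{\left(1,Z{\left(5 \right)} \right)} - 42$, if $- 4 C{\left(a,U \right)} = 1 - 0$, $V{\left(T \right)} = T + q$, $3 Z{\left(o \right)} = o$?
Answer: $- \frac{161}{4} \approx -40.25$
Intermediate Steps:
$Z{\left(o \right)} = \frac{o}{3}$
$V{\left(T \right)} = -11 + T$ ($V{\left(T \right)} = T - 11 = -11 + T$)
$C{\left(a,U \right)} = - \frac{1}{4}$ ($C{\left(a,U \right)} = - \frac{1 - 0}{4} = - \frac{1 + 0}{4} = \left(- \frac{1}{4}\right) 1 = - \frac{1}{4}$)
$V{\left(4 \right)} C{\left(1,Z{\left(5 \right)} \right)} - 42 = \left(-11 + 4\right) \left(- \frac{1}{4}\right) - 42 = \left(-7\right) \left(- \frac{1}{4}\right) - 42 = \frac{7}{4} - 42 = - \frac{161}{4}$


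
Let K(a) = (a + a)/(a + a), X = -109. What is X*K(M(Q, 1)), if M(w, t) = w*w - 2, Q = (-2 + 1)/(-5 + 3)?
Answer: -109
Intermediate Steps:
Q = ½ (Q = -1/(-2) = -1*(-½) = ½ ≈ 0.50000)
M(w, t) = -2 + w² (M(w, t) = w² - 2 = -2 + w²)
K(a) = 1 (K(a) = (2*a)/((2*a)) = (2*a)*(1/(2*a)) = 1)
X*K(M(Q, 1)) = -109*1 = -109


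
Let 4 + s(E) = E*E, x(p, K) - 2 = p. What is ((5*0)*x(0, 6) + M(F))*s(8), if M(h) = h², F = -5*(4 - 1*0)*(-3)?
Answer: 216000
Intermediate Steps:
x(p, K) = 2 + p
F = 60 (F = -5*(4 + 0)*(-3) = -5*4*(-3) = -20*(-3) = 60)
s(E) = -4 + E² (s(E) = -4 + E*E = -4 + E²)
((5*0)*x(0, 6) + M(F))*s(8) = ((5*0)*(2 + 0) + 60²)*(-4 + 8²) = (0*2 + 3600)*(-4 + 64) = (0 + 3600)*60 = 3600*60 = 216000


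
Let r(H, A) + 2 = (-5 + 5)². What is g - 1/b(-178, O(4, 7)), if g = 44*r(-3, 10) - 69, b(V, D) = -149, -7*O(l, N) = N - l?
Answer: -23392/149 ≈ -156.99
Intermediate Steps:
O(l, N) = -N/7 + l/7 (O(l, N) = -(N - l)/7 = -N/7 + l/7)
r(H, A) = -2 (r(H, A) = -2 + (-5 + 5)² = -2 + 0² = -2 + 0 = -2)
g = -157 (g = 44*(-2) - 69 = -88 - 69 = -157)
g - 1/b(-178, O(4, 7)) = -157 - 1/(-149) = -157 - 1*(-1/149) = -157 + 1/149 = -23392/149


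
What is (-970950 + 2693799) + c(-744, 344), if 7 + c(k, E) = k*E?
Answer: 1466906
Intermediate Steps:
c(k, E) = -7 + E*k (c(k, E) = -7 + k*E = -7 + E*k)
(-970950 + 2693799) + c(-744, 344) = (-970950 + 2693799) + (-7 + 344*(-744)) = 1722849 + (-7 - 255936) = 1722849 - 255943 = 1466906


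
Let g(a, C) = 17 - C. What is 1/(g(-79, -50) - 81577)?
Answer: -1/81510 ≈ -1.2268e-5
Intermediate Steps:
1/(g(-79, -50) - 81577) = 1/((17 - 1*(-50)) - 81577) = 1/((17 + 50) - 81577) = 1/(67 - 81577) = 1/(-81510) = -1/81510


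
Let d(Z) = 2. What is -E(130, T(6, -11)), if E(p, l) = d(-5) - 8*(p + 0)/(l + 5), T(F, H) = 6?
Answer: 1018/11 ≈ 92.545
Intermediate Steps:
E(p, l) = 2 - 8*p/(5 + l) (E(p, l) = 2 - 8*(p + 0)/(l + 5) = 2 - 8*p/(5 + l))
-E(130, T(6, -11)) = -2*(5 + 6 - 4*130)/(5 + 6) = -2*(5 + 6 - 520)/11 = -2*(-509)/11 = -1*(-1018/11) = 1018/11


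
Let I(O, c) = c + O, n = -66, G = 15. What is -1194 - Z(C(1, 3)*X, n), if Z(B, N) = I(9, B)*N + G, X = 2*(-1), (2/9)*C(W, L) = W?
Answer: -1209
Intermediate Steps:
C(W, L) = 9*W/2
I(O, c) = O + c
X = -2
Z(B, N) = 15 + N*(9 + B) (Z(B, N) = (9 + B)*N + 15 = N*(9 + B) + 15 = 15 + N*(9 + B))
-1194 - Z(C(1, 3)*X, n) = -1194 - (15 - 66*(9 + ((9/2)*1)*(-2))) = -1194 - (15 - 66*(9 + (9/2)*(-2))) = -1194 - (15 - 66*(9 - 9)) = -1194 - (15 - 66*0) = -1194 - (15 + 0) = -1194 - 1*15 = -1194 - 15 = -1209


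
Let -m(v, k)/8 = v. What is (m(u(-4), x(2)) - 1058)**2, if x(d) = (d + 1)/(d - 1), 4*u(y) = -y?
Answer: 1136356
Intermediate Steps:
u(y) = -y/4 (u(y) = (-y)/4 = -y/4)
x(d) = (1 + d)/(-1 + d)
m(v, k) = -8*v
(m(u(-4), x(2)) - 1058)**2 = (-(-2)*(-4) - 1058)**2 = (-8*1 - 1058)**2 = (-8 - 1058)**2 = (-1066)**2 = 1136356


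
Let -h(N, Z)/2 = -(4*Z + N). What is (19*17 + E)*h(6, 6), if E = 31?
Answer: 21240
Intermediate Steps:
h(N, Z) = 2*N + 8*Z (h(N, Z) = -(-2)*(4*Z + N) = -(-2)*(N + 4*Z) = -2*(-N - 4*Z) = 2*N + 8*Z)
(19*17 + E)*h(6, 6) = (19*17 + 31)*(2*6 + 8*6) = (323 + 31)*(12 + 48) = 354*60 = 21240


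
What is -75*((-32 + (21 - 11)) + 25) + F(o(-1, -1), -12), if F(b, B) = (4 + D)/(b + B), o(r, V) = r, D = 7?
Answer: -2936/13 ≈ -225.85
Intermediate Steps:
F(b, B) = 11/(B + b) (F(b, B) = (4 + 7)/(b + B) = 11/(B + b))
-75*((-32 + (21 - 11)) + 25) + F(o(-1, -1), -12) = -75*((-32 + (21 - 11)) + 25) + 11/(-12 - 1) = -75*((-32 + 10) + 25) + 11/(-13) = -75*(-22 + 25) + 11*(-1/13) = -75*3 - 11/13 = -225 - 11/13 = -2936/13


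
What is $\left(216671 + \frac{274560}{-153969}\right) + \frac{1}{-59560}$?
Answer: $\frac{662314002474957}{3056797880} \approx 2.1667 \cdot 10^{5}$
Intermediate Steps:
$\left(216671 + \frac{274560}{-153969}\right) + \frac{1}{-59560} = \left(216671 + 274560 \left(- \frac{1}{153969}\right)\right) - \frac{1}{59560} = \left(216671 - \frac{91520}{51323}\right) - \frac{1}{59560} = \frac{11120114213}{51323} - \frac{1}{59560} = \frac{662314002474957}{3056797880}$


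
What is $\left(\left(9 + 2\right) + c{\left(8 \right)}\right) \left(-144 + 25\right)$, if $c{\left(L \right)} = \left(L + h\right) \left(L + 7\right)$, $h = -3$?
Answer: $-10234$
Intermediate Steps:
$c{\left(L \right)} = \left(-3 + L\right) \left(7 + L\right)$ ($c{\left(L \right)} = \left(L - 3\right) \left(L + 7\right) = \left(-3 + L\right) \left(7 + L\right)$)
$\left(\left(9 + 2\right) + c{\left(8 \right)}\right) \left(-144 + 25\right) = \left(\left(9 + 2\right) + \left(-21 + 8^{2} + 4 \cdot 8\right)\right) \left(-144 + 25\right) = \left(11 + \left(-21 + 64 + 32\right)\right) \left(-119\right) = \left(11 + 75\right) \left(-119\right) = 86 \left(-119\right) = -10234$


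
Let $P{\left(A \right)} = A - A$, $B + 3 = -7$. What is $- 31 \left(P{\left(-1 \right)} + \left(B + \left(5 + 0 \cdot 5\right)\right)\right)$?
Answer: $155$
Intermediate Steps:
$B = -10$ ($B = -3 - 7 = -10$)
$P{\left(A \right)} = 0$
$- 31 \left(P{\left(-1 \right)} + \left(B + \left(5 + 0 \cdot 5\right)\right)\right) = - 31 \left(0 + \left(-10 + \left(5 + 0 \cdot 5\right)\right)\right) = - 31 \left(0 + \left(-10 + \left(5 + 0\right)\right)\right) = - 31 \left(0 + \left(-10 + 5\right)\right) = - 31 \left(0 - 5\right) = \left(-31\right) \left(-5\right) = 155$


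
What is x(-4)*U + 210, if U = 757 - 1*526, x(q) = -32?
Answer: -7182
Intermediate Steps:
U = 231 (U = 757 - 526 = 231)
x(-4)*U + 210 = -32*231 + 210 = -7392 + 210 = -7182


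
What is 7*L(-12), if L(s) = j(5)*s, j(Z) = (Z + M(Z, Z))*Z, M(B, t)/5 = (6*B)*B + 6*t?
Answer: -380100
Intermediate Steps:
M(B, t) = 30*t + 30*B² (M(B, t) = 5*((6*B)*B + 6*t) = 5*(6*B² + 6*t) = 5*(6*t + 6*B²) = 30*t + 30*B²)
j(Z) = Z*(30*Z² + 31*Z) (j(Z) = (Z + (30*Z + 30*Z²))*Z = (30*Z² + 31*Z)*Z = Z*(30*Z² + 31*Z))
L(s) = 4525*s (L(s) = (5²*(31 + 30*5))*s = (25*(31 + 150))*s = (25*181)*s = 4525*s)
7*L(-12) = 7*(4525*(-12)) = 7*(-54300) = -380100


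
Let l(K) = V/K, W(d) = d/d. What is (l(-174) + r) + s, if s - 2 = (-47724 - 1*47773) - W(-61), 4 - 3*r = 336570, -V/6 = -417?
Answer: -18069817/87 ≈ -2.0770e+5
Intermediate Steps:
V = 2502 (V = -6*(-417) = 2502)
W(d) = 1
r = -336566/3 (r = 4/3 - ⅓*336570 = 4/3 - 112190 = -336566/3 ≈ -1.1219e+5)
l(K) = 2502/K
s = -95496 (s = 2 + ((-47724 - 1*47773) - 1*1) = 2 + ((-47724 - 47773) - 1) = 2 + (-95497 - 1) = 2 - 95498 = -95496)
(l(-174) + r) + s = (2502/(-174) - 336566/3) - 95496 = (2502*(-1/174) - 336566/3) - 95496 = (-417/29 - 336566/3) - 95496 = -9761665/87 - 95496 = -18069817/87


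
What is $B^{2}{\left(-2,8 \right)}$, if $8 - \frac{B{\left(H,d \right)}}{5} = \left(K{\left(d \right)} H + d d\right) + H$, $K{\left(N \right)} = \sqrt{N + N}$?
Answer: $52900$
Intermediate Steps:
$K{\left(N \right)} = \sqrt{2} \sqrt{N}$ ($K{\left(N \right)} = \sqrt{2 N} = \sqrt{2} \sqrt{N}$)
$B{\left(H,d \right)} = 40 - 5 H - 5 d^{2} - 5 H \sqrt{2} \sqrt{d}$ ($B{\left(H,d \right)} = 40 - 5 \left(\left(\sqrt{2} \sqrt{d} H + d d\right) + H\right) = 40 - 5 \left(\left(H \sqrt{2} \sqrt{d} + d^{2}\right) + H\right) = 40 - 5 \left(\left(d^{2} + H \sqrt{2} \sqrt{d}\right) + H\right) = 40 - 5 \left(H + d^{2} + H \sqrt{2} \sqrt{d}\right) = 40 - \left(5 H + 5 d^{2} + 5 H \sqrt{2} \sqrt{d}\right) = 40 - 5 H - 5 d^{2} - 5 H \sqrt{2} \sqrt{d}$)
$B^{2}{\left(-2,8 \right)} = \left(40 - -10 - 5 \cdot 8^{2} - - 10 \sqrt{2} \sqrt{8}\right)^{2} = \left(40 + 10 - 320 - - 10 \sqrt{2} \cdot 2 \sqrt{2}\right)^{2} = \left(40 + 10 - 320 + 40\right)^{2} = \left(-230\right)^{2} = 52900$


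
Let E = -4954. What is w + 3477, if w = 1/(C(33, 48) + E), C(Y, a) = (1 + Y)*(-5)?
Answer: 17816147/5124 ≈ 3477.0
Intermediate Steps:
C(Y, a) = -5 - 5*Y
w = -1/5124 (w = 1/((-5 - 5*33) - 4954) = 1/((-5 - 165) - 4954) = 1/(-170 - 4954) = 1/(-5124) = -1/5124 ≈ -0.00019516)
w + 3477 = -1/5124 + 3477 = 17816147/5124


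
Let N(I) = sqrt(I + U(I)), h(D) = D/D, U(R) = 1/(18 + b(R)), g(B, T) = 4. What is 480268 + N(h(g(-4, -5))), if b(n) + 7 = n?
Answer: 480268 + sqrt(39)/6 ≈ 4.8027e+5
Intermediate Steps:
b(n) = -7 + n
U(R) = 1/(11 + R) (U(R) = 1/(18 + (-7 + R)) = 1/(11 + R))
h(D) = 1
N(I) = sqrt(I + 1/(11 + I))
480268 + N(h(g(-4, -5))) = 480268 + sqrt((1 + 1*(11 + 1))/(11 + 1)) = 480268 + sqrt((1 + 1*12)/12) = 480268 + sqrt((1 + 12)/12) = 480268 + sqrt((1/12)*13) = 480268 + sqrt(13/12) = 480268 + sqrt(39)/6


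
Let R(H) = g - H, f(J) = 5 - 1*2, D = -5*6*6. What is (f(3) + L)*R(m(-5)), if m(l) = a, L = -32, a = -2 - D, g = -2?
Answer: 5220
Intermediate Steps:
D = -180 (D = -30*6 = -180)
f(J) = 3 (f(J) = 5 - 2 = 3)
a = 178 (a = -2 - 1*(-180) = -2 + 180 = 178)
m(l) = 178
R(H) = -2 - H
(f(3) + L)*R(m(-5)) = (3 - 32)*(-2 - 1*178) = -29*(-2 - 178) = -29*(-180) = 5220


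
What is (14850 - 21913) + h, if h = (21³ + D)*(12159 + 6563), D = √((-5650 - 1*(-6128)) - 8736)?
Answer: 173377379 + 18722*I*√8258 ≈ 1.7338e+8 + 1.7013e+6*I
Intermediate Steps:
D = I*√8258 (D = √((-5650 + 6128) - 8736) = √(478 - 8736) = √(-8258) = I*√8258 ≈ 90.874*I)
h = 173384442 + 18722*I*√8258 (h = (21³ + I*√8258)*(12159 + 6563) = (9261 + I*√8258)*18722 = 173384442 + 18722*I*√8258 ≈ 1.7338e+8 + 1.7013e+6*I)
(14850 - 21913) + h = (14850 - 21913) + (173384442 + 18722*I*√8258) = -7063 + (173384442 + 18722*I*√8258) = 173377379 + 18722*I*√8258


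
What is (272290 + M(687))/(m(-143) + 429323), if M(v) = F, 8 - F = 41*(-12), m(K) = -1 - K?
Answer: 18186/28631 ≈ 0.63519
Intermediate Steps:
F = 500 (F = 8 - 41*(-12) = 8 - 1*(-492) = 8 + 492 = 500)
M(v) = 500
(272290 + M(687))/(m(-143) + 429323) = (272290 + 500)/((-1 - 1*(-143)) + 429323) = 272790/((-1 + 143) + 429323) = 272790/(142 + 429323) = 272790/429465 = 272790*(1/429465) = 18186/28631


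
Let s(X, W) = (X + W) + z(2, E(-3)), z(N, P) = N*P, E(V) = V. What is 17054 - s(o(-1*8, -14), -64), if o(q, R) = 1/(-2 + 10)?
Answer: 136991/8 ≈ 17124.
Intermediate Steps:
o(q, R) = 1/8
s(X, W) = -6 + W + X (s(X, W) = (X + W) + 2*(-3) = (W + X) - 6 = -6 + W + X)
17054 - s(o(-1*8, -14), -64) = 17054 - (-6 - 64 + 1/8) = 17054 - 1*(-559/8) = 17054 + 559/8 = 136991/8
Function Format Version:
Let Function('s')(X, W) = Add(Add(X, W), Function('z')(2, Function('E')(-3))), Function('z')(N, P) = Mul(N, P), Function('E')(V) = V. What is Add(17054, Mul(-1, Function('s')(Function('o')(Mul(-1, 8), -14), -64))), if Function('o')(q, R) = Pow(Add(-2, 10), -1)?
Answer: Rational(136991, 8) ≈ 17124.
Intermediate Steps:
Function('o')(q, R) = Rational(1, 8) (Function('o')(q, R) = Pow(8, -1) = Rational(1, 8))
Function('s')(X, W) = Add(-6, W, X) (Function('s')(X, W) = Add(Add(X, W), Mul(2, -3)) = Add(Add(W, X), -6) = Add(-6, W, X))
Add(17054, Mul(-1, Function('s')(Function('o')(Mul(-1, 8), -14), -64))) = Add(17054, Mul(-1, Add(-6, -64, Rational(1, 8)))) = Add(17054, Mul(-1, Rational(-559, 8))) = Add(17054, Rational(559, 8)) = Rational(136991, 8)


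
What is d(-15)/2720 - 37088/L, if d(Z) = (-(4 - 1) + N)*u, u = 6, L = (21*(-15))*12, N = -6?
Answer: 2516881/257040 ≈ 9.7918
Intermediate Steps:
L = -3780 (L = -315*12 = -3780)
d(Z) = -54 (d(Z) = (-(4 - 1) - 6)*6 = (-1*3 - 6)*6 = (-3 - 6)*6 = -9*6 = -54)
d(-15)/2720 - 37088/L = -54/2720 - 37088/(-3780) = -54*1/2720 - 37088*(-1/3780) = -27/1360 + 9272/945 = 2516881/257040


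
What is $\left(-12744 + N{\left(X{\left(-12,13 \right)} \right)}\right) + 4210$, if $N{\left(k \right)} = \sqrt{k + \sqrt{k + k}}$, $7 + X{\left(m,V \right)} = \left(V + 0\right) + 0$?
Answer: $-8534 + \sqrt{6 + 2 \sqrt{3}} \approx -8530.9$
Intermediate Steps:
$X{\left(m,V \right)} = -7 + V$ ($X{\left(m,V \right)} = -7 + \left(\left(V + 0\right) + 0\right) = -7 + \left(V + 0\right) = -7 + V$)
$N{\left(k \right)} = \sqrt{k + \sqrt{2} \sqrt{k}}$ ($N{\left(k \right)} = \sqrt{k + \sqrt{2 k}} = \sqrt{k + \sqrt{2} \sqrt{k}}$)
$\left(-12744 + N{\left(X{\left(-12,13 \right)} \right)}\right) + 4210 = \left(-12744 + \sqrt{\left(-7 + 13\right) + \sqrt{2} \sqrt{-7 + 13}}\right) + 4210 = \left(-12744 + \sqrt{6 + \sqrt{2} \sqrt{6}}\right) + 4210 = \left(-12744 + \sqrt{6 + 2 \sqrt{3}}\right) + 4210 = -8534 + \sqrt{6 + 2 \sqrt{3}}$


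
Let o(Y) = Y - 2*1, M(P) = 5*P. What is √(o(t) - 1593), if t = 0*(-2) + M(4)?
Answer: 15*I*√7 ≈ 39.686*I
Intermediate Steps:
t = 20 (t = 0*(-2) + 5*4 = 0 + 20 = 20)
o(Y) = -2 + Y (o(Y) = Y - 2 = -2 + Y)
√(o(t) - 1593) = √((-2 + 20) - 1593) = √(18 - 1593) = √(-1575) = 15*I*√7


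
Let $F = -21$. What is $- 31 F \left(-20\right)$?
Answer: $-13020$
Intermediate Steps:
$- 31 F \left(-20\right) = \left(-31\right) \left(-21\right) \left(-20\right) = 651 \left(-20\right) = -13020$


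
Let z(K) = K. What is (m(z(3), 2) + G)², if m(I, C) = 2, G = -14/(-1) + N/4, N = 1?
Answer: 4225/16 ≈ 264.06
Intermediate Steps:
G = 57/4 (G = -14/(-1) + 1/4 = -14*(-1) + 1*(¼) = 14 + ¼ = 57/4 ≈ 14.250)
(m(z(3), 2) + G)² = (2 + 57/4)² = (65/4)² = 4225/16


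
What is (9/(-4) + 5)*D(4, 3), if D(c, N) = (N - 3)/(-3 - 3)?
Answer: 0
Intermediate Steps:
D(c, N) = 1/2 - N/6 (D(c, N) = (-3 + N)/(-6) = (-3 + N)*(-1/6) = 1/2 - N/6)
(9/(-4) + 5)*D(4, 3) = (9/(-4) + 5)*(1/2 - 1/6*3) = (9*(-1/4) + 5)*(1/2 - 1/2) = (-9/4 + 5)*0 = (11/4)*0 = 0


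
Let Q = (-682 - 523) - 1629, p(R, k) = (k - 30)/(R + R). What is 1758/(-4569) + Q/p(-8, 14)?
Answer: -4316768/1523 ≈ -2834.4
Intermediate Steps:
p(R, k) = (-30 + k)/(2*R) (p(R, k) = (-30 + k)/((2*R)) = (-30 + k)*(1/(2*R)) = (-30 + k)/(2*R))
Q = -2834 (Q = -1205 - 1629 = -2834)
1758/(-4569) + Q/p(-8, 14) = 1758/(-4569) - 2834*(-16/(-30 + 14)) = 1758*(-1/4569) - 2834/1 = -586/1523 - 2834/1 = -586/1523 - 2834*1 = -586/1523 - 2834 = -4316768/1523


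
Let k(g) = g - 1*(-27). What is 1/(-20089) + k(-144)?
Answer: -2350414/20089 ≈ -117.00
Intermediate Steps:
k(g) = 27 + g (k(g) = g + 27 = 27 + g)
1/(-20089) + k(-144) = 1/(-20089) + (27 - 144) = -1/20089 - 117 = -2350414/20089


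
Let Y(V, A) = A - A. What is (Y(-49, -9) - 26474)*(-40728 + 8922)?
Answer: 842032044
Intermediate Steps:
Y(V, A) = 0
(Y(-49, -9) - 26474)*(-40728 + 8922) = (0 - 26474)*(-40728 + 8922) = -26474*(-31806) = 842032044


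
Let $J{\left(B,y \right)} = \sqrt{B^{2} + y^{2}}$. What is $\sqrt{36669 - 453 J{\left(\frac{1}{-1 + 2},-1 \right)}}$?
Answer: $\sqrt{36669 - 453 \sqrt{2}} \approx 189.81$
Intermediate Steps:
$\sqrt{36669 - 453 J{\left(\frac{1}{-1 + 2},-1 \right)}} = \sqrt{36669 - 453 \sqrt{\left(\frac{1}{-1 + 2}\right)^{2} + \left(-1\right)^{2}}} = \sqrt{36669 - 453 \sqrt{\left(1^{-1}\right)^{2} + 1}} = \sqrt{36669 - 453 \sqrt{1^{2} + 1}} = \sqrt{36669 - 453 \sqrt{1 + 1}} = \sqrt{36669 - 453 \sqrt{2}}$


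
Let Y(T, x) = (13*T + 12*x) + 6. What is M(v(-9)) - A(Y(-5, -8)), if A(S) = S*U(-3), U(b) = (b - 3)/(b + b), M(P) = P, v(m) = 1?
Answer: 156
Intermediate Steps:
Y(T, x) = 6 + 12*x + 13*T (Y(T, x) = (12*x + 13*T) + 6 = 6 + 12*x + 13*T)
U(b) = (-3 + b)/(2*b) (U(b) = (-3 + b)/((2*b)) = (-3 + b)*(1/(2*b)) = (-3 + b)/(2*b))
A(S) = S (A(S) = S*((1/2)*(-3 - 3)/(-3)) = S*((1/2)*(-1/3)*(-6)) = S*1 = S)
M(v(-9)) - A(Y(-5, -8)) = 1 - (6 + 12*(-8) + 13*(-5)) = 1 - (6 - 96 - 65) = 1 - 1*(-155) = 1 + 155 = 156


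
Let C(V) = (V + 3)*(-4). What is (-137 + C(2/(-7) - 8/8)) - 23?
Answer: -1168/7 ≈ -166.86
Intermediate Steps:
C(V) = -12 - 4*V (C(V) = (3 + V)*(-4) = -12 - 4*V)
(-137 + C(2/(-7) - 8/8)) - 23 = (-137 + (-12 - 4*(2/(-7) - 8/8))) - 23 = (-137 + (-12 - 4*(2*(-1/7) - 8*1/8))) - 23 = (-137 + (-12 - 4*(-2/7 - 1))) - 23 = (-137 + (-12 - 4*(-9/7))) - 23 = (-137 + (-12 + 36/7)) - 23 = (-137 - 48/7) - 23 = -1007/7 - 23 = -1168/7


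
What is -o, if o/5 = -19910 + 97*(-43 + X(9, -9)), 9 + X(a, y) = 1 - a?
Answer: 128650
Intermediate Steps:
X(a, y) = -8 - a (X(a, y) = -9 + (1 - a) = -8 - a)
o = -128650 (o = 5*(-19910 + 97*(-43 + (-8 - 1*9))) = 5*(-19910 + 97*(-43 + (-8 - 9))) = 5*(-19910 + 97*(-43 - 17)) = 5*(-19910 + 97*(-60)) = 5*(-19910 - 5820) = 5*(-25730) = -128650)
-o = -1*(-128650) = 128650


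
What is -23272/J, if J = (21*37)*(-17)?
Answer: 23272/13209 ≈ 1.7618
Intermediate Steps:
J = -13209 (J = 777*(-17) = -13209)
-23272/J = -23272/(-13209) = -23272*(-1/13209) = 23272/13209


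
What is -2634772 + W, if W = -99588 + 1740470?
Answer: -993890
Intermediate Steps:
W = 1640882
-2634772 + W = -2634772 + 1640882 = -993890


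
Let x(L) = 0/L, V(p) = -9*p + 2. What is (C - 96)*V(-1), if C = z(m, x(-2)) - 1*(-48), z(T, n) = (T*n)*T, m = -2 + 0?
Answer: -528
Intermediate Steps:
m = -2
V(p) = 2 - 9*p
x(L) = 0
z(T, n) = n*T**2
C = 48 (C = 0*(-2)**2 - 1*(-48) = 0*4 + 48 = 0 + 48 = 48)
(C - 96)*V(-1) = (48 - 96)*(2 - 9*(-1)) = -48*(2 + 9) = -48*11 = -528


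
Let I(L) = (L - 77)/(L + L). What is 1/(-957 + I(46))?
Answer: -92/88075 ≈ -0.0010446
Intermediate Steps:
I(L) = (-77 + L)/(2*L) (I(L) = (-77 + L)/((2*L)) = (-77 + L)*(1/(2*L)) = (-77 + L)/(2*L))
1/(-957 + I(46)) = 1/(-957 + (½)*(-77 + 46)/46) = 1/(-957 + (½)*(1/46)*(-31)) = 1/(-957 - 31/92) = 1/(-88075/92) = -92/88075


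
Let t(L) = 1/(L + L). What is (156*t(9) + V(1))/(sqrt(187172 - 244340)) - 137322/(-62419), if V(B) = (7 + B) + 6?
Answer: 137322/62419 - 17*I*sqrt(397)/3573 ≈ 2.2 - 0.094801*I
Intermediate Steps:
V(B) = 13 + B
t(L) = 1/(2*L)
(156*t(9) + V(1))/(sqrt(187172 - 244340)) - 137322/(-62419) = (156*((1/2)/9) + (13 + 1))/(sqrt(187172 - 244340)) - 137322/(-62419) = (156*((1/2)*(1/9)) + 14)/(sqrt(-57168)) - 137322*(-1/62419) = (156*(1/18) + 14)/((12*I*sqrt(397))) + 137322/62419 = (26/3 + 14)*(-I*sqrt(397)/4764) + 137322/62419 = 68*(-I*sqrt(397)/4764)/3 + 137322/62419 = -17*I*sqrt(397)/3573 + 137322/62419 = 137322/62419 - 17*I*sqrt(397)/3573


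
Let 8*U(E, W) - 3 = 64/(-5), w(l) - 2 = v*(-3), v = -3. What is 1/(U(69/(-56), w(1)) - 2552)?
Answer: -40/102129 ≈ -0.00039166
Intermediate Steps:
w(l) = 11 (w(l) = 2 - 3*(-3) = 2 + 9 = 11)
U(E, W) = -49/40 (U(E, W) = 3/8 + (64/(-5))/8 = 3/8 + (64*(-⅕))/8 = 3/8 + (⅛)*(-64/5) = 3/8 - 8/5 = -49/40)
1/(U(69/(-56), w(1)) - 2552) = 1/(-49/40 - 2552) = 1/(-102129/40) = -40/102129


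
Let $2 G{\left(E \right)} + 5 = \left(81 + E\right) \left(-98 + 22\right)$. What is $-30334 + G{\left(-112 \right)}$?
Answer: $- \frac{58317}{2} \approx -29159.0$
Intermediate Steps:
$G{\left(E \right)} = - \frac{6161}{2} - 38 E$ ($G{\left(E \right)} = - \frac{5}{2} + \frac{\left(81 + E\right) \left(-98 + 22\right)}{2} = - \frac{5}{2} + \frac{\left(81 + E\right) \left(-76\right)}{2} = - \frac{5}{2} + \frac{-6156 - 76 E}{2} = - \frac{5}{2} - \left(3078 + 38 E\right) = - \frac{6161}{2} - 38 E$)
$-30334 + G{\left(-112 \right)} = -30334 - - \frac{2351}{2} = -30334 + \left(- \frac{6161}{2} + 4256\right) = -30334 + \frac{2351}{2} = - \frac{58317}{2}$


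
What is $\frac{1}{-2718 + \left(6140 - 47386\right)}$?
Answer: $- \frac{1}{43964} \approx -2.2746 \cdot 10^{-5}$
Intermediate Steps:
$\frac{1}{-2718 + \left(6140 - 47386\right)} = \frac{1}{-2718 - 41246} = \frac{1}{-43964} = - \frac{1}{43964}$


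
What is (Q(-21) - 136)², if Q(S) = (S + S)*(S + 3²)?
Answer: 135424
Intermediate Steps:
Q(S) = 2*S*(9 + S) (Q(S) = (2*S)*(S + 9) = (2*S)*(9 + S) = 2*S*(9 + S))
(Q(-21) - 136)² = (2*(-21)*(9 - 21) - 136)² = (2*(-21)*(-12) - 136)² = (504 - 136)² = 368² = 135424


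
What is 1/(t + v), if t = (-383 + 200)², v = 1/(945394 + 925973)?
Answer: 1871367/62670209464 ≈ 2.9861e-5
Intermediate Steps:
v = 1/1871367 ≈ 5.3437e-7
t = 33489 (t = (-183)² = 33489)
1/(t + v) = 1/(33489 + 1/1871367) = 1/(62670209464/1871367) = 1871367/62670209464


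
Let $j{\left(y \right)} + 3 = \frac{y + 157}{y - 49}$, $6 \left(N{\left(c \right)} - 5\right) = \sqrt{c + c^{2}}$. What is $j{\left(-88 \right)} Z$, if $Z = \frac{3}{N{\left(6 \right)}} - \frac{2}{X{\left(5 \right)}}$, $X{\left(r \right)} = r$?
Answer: $- \frac{15744}{19591} + \frac{1440 \sqrt{42}}{19591} \approx -0.32728$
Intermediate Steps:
$N{\left(c \right)} = 5 + \frac{\sqrt{c + c^{2}}}{6}$
$Z = - \frac{2}{5} + \frac{3}{5 + \frac{\sqrt{42}}{6}}$ ($Z = \frac{3}{5 + \frac{\sqrt{6 \left(1 + 6\right)}}{6}} - \frac{2}{5} = \frac{3}{5 + \frac{\sqrt{6 \cdot 7}}{6}} - \frac{2}{5} = \frac{3}{5 + \frac{\sqrt{42}}{6}} - \frac{2}{5} = - \frac{2}{5} + \frac{3}{5 + \frac{\sqrt{42}}{6}} \approx 0.093411$)
$j{\left(y \right)} = -3 + \frac{157 + y}{-49 + y}$ ($j{\left(y \right)} = -3 + \frac{y + 157}{y - 49} = -3 + \frac{157 + y}{-49 + y}$)
$j{\left(-88 \right)} Z = \frac{2 \left(152 - -88\right)}{-49 - 88} \left(\frac{164}{715} - \frac{3 \sqrt{42}}{143}\right) = \frac{2 \left(152 + 88\right)}{-137} \left(\frac{164}{715} - \frac{3 \sqrt{42}}{143}\right) = 2 \left(- \frac{1}{137}\right) 240 \left(\frac{164}{715} - \frac{3 \sqrt{42}}{143}\right) = - \frac{480 \left(\frac{164}{715} - \frac{3 \sqrt{42}}{143}\right)}{137} = - \frac{15744}{19591} + \frac{1440 \sqrt{42}}{19591}$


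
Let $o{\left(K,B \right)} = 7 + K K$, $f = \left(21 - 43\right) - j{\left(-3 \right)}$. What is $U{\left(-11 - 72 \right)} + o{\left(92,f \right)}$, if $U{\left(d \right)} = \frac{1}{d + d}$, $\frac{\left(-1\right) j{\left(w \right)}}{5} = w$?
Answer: $\frac{1406185}{166} \approx 8471.0$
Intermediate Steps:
$j{\left(w \right)} = - 5 w$
$f = -37$ ($f = \left(21 - 43\right) - \left(-5\right) \left(-3\right) = \left(21 - 43\right) - 15 = -22 - 15 = -37$)
$U{\left(d \right)} = \frac{1}{2 d}$
$o{\left(K,B \right)} = 7 + K^{2}$
$U{\left(-11 - 72 \right)} + o{\left(92,f \right)} = \frac{1}{2 \left(-11 - 72\right)} + \left(7 + 92^{2}\right) = \frac{1}{2 \left(-83\right)} + \left(7 + 8464\right) = \frac{1}{2} \left(- \frac{1}{83}\right) + 8471 = - \frac{1}{166} + 8471 = \frac{1406185}{166}$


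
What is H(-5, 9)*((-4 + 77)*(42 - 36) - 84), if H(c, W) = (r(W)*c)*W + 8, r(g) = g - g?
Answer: 2832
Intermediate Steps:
r(g) = 0
H(c, W) = 8 (H(c, W) = (0*c)*W + 8 = 0*W + 8 = 0 + 8 = 8)
H(-5, 9)*((-4 + 77)*(42 - 36) - 84) = 8*((-4 + 77)*(42 - 36) - 84) = 8*(73*6 - 84) = 8*(438 - 84) = 8*354 = 2832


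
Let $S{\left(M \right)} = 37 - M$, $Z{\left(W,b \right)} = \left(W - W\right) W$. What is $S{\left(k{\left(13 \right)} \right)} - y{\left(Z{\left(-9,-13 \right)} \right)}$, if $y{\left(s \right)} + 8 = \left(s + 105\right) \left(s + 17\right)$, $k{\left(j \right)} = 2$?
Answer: $-1742$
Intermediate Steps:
$Z{\left(W,b \right)} = 0$ ($Z{\left(W,b \right)} = 0 W = 0$)
$y{\left(s \right)} = -8 + \left(17 + s\right) \left(105 + s\right)$ ($y{\left(s \right)} = -8 + \left(s + 105\right) \left(s + 17\right) = -8 + \left(105 + s\right) \left(17 + s\right) = -8 + \left(17 + s\right) \left(105 + s\right)$)
$S{\left(k{\left(13 \right)} \right)} - y{\left(Z{\left(-9,-13 \right)} \right)} = \left(37 - 2\right) - \left(1777 + 0^{2} + 122 \cdot 0\right) = \left(37 - 2\right) - \left(1777 + 0 + 0\right) = 35 - 1777 = -1742$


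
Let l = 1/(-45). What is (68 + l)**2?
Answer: 9357481/2025 ≈ 4621.0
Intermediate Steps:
l = -1/45 ≈ -0.022222
(68 + l)**2 = (68 - 1/45)**2 = (3059/45)**2 = 9357481/2025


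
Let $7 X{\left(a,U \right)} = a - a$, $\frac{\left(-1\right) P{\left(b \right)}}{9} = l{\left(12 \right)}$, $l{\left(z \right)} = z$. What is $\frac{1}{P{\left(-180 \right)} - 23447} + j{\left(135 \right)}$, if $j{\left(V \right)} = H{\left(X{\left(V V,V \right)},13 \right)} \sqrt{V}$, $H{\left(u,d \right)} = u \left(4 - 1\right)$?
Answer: $- \frac{1}{23555} \approx -4.2454 \cdot 10^{-5}$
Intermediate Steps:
$P{\left(b \right)} = -108$ ($P{\left(b \right)} = \left(-9\right) 12 = -108$)
$X{\left(a,U \right)} = 0$ ($X{\left(a,U \right)} = \frac{a - a}{7} = \frac{1}{7} \cdot 0 = 0$)
$H{\left(u,d \right)} = 3 u$ ($H{\left(u,d \right)} = u 3 = 3 u$)
$j{\left(V \right)} = 0$ ($j{\left(V \right)} = 3 \cdot 0 \sqrt{V} = 0 \sqrt{V} = 0$)
$\frac{1}{P{\left(-180 \right)} - 23447} + j{\left(135 \right)} = \frac{1}{-108 - 23447} + 0 = \frac{1}{-23555} + 0 = - \frac{1}{23555} + 0 = - \frac{1}{23555}$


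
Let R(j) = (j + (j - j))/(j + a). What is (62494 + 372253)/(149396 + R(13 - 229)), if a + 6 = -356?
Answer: 125641883/43175552 ≈ 2.9100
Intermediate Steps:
a = -362 (a = -6 - 356 = -362)
R(j) = j/(-362 + j) (R(j) = (j + (j - j))/(j - 362) = (j + 0)/(-362 + j) = j/(-362 + j))
(62494 + 372253)/(149396 + R(13 - 229)) = (62494 + 372253)/(149396 + (13 - 229)/(-362 + (13 - 229))) = 434747/(149396 - 216/(-362 - 216)) = 434747/(149396 - 216/(-578)) = 434747/(149396 - 216*(-1/578)) = 434747/(149396 + 108/289) = 434747/(43175552/289) = 434747*(289/43175552) = 125641883/43175552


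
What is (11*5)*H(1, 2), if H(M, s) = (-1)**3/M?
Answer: -55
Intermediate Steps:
H(M, s) = -1/M
(11*5)*H(1, 2) = (11*5)*(-1/1) = 55*(-1*1) = 55*(-1) = -55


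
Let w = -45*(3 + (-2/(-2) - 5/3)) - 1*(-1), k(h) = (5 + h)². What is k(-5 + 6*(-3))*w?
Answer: -33696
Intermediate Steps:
w = -104 (w = -45*(3 + (-2*(-½) - 5*⅓)) + 1 = -45*(3 + (1 - 5/3)) + 1 = -45*(3 - ⅔) + 1 = -45*7/3 + 1 = -15*7 + 1 = -105 + 1 = -104)
k(-5 + 6*(-3))*w = (5 + (-5 + 6*(-3)))²*(-104) = (5 + (-5 - 18))²*(-104) = (5 - 23)²*(-104) = (-18)²*(-104) = 324*(-104) = -33696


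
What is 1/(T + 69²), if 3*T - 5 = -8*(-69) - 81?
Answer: 3/14759 ≈ 0.00020327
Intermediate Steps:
T = 476/3 (T = 5/3 + (-8*(-69) - 81)/3 = 5/3 + (552 - 81)/3 = 5/3 + (⅓)*471 = 5/3 + 157 = 476/3 ≈ 158.67)
1/(T + 69²) = 1/(476/3 + 69²) = 1/(476/3 + 4761) = 1/(14759/3) = 3/14759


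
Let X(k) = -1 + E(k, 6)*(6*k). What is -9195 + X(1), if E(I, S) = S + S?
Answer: -9124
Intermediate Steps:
E(I, S) = 2*S
X(k) = -1 + 72*k (X(k) = -1 + (2*6)*(6*k) = -1 + 12*(6*k) = -1 + 72*k)
-9195 + X(1) = -9195 + (-1 + 72*1) = -9195 + (-1 + 72) = -9195 + 71 = -9124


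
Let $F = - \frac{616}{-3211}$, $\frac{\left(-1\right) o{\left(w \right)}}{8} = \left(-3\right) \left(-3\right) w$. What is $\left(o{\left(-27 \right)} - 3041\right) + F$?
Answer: $- \frac{3521851}{3211} \approx -1096.8$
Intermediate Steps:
$o{\left(w \right)} = - 72 w$ ($o{\left(w \right)} = - 8 \left(-3\right) \left(-3\right) w = - 8 \cdot 9 w = - 72 w$)
$F = \frac{616}{3211}$ ($F = \left(-616\right) \left(- \frac{1}{3211}\right) = \frac{616}{3211} \approx 0.19184$)
$\left(o{\left(-27 \right)} - 3041\right) + F = \left(\left(-72\right) \left(-27\right) - 3041\right) + \frac{616}{3211} = \left(1944 - 3041\right) + \frac{616}{3211} = -1097 + \frac{616}{3211} = - \frac{3521851}{3211}$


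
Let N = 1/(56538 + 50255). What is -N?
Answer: -1/106793 ≈ -9.3639e-6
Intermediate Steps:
N = 1/106793 ≈ 9.3639e-6
-N = -1*1/106793 = -1/106793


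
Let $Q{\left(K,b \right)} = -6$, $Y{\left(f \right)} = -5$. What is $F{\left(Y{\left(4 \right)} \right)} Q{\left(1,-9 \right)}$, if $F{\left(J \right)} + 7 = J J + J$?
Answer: $-78$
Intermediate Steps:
$F{\left(J \right)} = -7 + J + J^{2}$ ($F{\left(J \right)} = -7 + \left(J J + J\right) = -7 + \left(J^{2} + J\right) = -7 + \left(J + J^{2}\right) = -7 + J + J^{2}$)
$F{\left(Y{\left(4 \right)} \right)} Q{\left(1,-9 \right)} = \left(-7 - 5 + \left(-5\right)^{2}\right) \left(-6\right) = \left(-7 - 5 + 25\right) \left(-6\right) = 13 \left(-6\right) = -78$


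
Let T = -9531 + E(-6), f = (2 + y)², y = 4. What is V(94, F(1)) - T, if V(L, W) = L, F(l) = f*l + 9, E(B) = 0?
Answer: 9625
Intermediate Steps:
f = 36 (f = (2 + 4)² = 6² = 36)
F(l) = 9 + 36*l (F(l) = 36*l + 9 = 9 + 36*l)
T = -9531 (T = -9531 + 0 = -9531)
V(94, F(1)) - T = 94 - 1*(-9531) = 94 + 9531 = 9625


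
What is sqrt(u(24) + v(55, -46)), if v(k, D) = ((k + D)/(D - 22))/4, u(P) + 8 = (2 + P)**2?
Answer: sqrt(3088679)/68 ≈ 25.845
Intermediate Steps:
u(P) = -8 + (2 + P)**2
v(k, D) = (D + k)/(4*(-22 + D)) (v(k, D) = ((D + k)/(-22 + D))*(1/4) = (D + k)/(4*(-22 + D)))
sqrt(u(24) + v(55, -46)) = sqrt((-8 + (2 + 24)**2) + (-46 + 55)/(4*(-22 - 46))) = sqrt((-8 + 26**2) + (1/4)*9/(-68)) = sqrt((-8 + 676) + (1/4)*(-1/68)*9) = sqrt(668 - 9/272) = sqrt(181687/272) = sqrt(3088679)/68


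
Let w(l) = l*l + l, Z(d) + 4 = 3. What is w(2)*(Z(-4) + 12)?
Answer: 66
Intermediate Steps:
Z(d) = -1 (Z(d) = -4 + 3 = -1)
w(l) = l + l**2 (w(l) = l**2 + l = l + l**2)
w(2)*(Z(-4) + 12) = (2*(1 + 2))*(-1 + 12) = (2*3)*11 = 6*11 = 66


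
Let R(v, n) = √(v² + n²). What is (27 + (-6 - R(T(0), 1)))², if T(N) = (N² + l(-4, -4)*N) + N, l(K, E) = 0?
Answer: 400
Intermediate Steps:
T(N) = N + N² (T(N) = (N² + 0*N) + N = (N² + 0) + N = N² + N = N + N²)
R(v, n) = √(n² + v²)
(27 + (-6 - R(T(0), 1)))² = (27 + (-6 - √(1² + (0*(1 + 0))²)))² = (27 + (-6 - √(1 + (0*1)²)))² = (27 + (-6 - √(1 + 0²)))² = (27 + (-6 - √(1 + 0)))² = (27 + (-6 - √1))² = (27 + (-6 - 1*1))² = (27 + (-6 - 1))² = (27 - 7)² = 20² = 400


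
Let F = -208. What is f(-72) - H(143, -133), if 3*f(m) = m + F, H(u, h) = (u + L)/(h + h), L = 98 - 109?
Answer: -37042/399 ≈ -92.837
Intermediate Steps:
L = -11
H(u, h) = (-11 + u)/(2*h) (H(u, h) = (u - 11)/(h + h) = (-11 + u)/((2*h)) = (-11 + u)*(1/(2*h)) = (-11 + u)/(2*h))
f(m) = -208/3 + m/3 (f(m) = (m - 208)/3 = (-208 + m)/3 = -208/3 + m/3)
f(-72) - H(143, -133) = (-208/3 + (1/3)*(-72)) - (-11 + 143)/(2*(-133)) = (-208/3 - 24) - (-1)*132/(2*133) = -280/3 - 1*(-66/133) = -280/3 + 66/133 = -37042/399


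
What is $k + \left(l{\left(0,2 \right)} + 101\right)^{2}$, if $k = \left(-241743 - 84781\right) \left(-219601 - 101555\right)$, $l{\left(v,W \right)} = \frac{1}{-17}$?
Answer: $\frac{30306028908672}{289} \approx 1.0487 \cdot 10^{11}$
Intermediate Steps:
$l{\left(v,W \right)} = - \frac{1}{17}$
$k = 104865141744$ ($k = \left(-326524\right) \left(-321156\right) = 104865141744$)
$k + \left(l{\left(0,2 \right)} + 101\right)^{2} = 104865141744 + \left(- \frac{1}{17} + 101\right)^{2} = 104865141744 + \left(\frac{1716}{17}\right)^{2} = 104865141744 + \frac{2944656}{289} = \frac{30306028908672}{289}$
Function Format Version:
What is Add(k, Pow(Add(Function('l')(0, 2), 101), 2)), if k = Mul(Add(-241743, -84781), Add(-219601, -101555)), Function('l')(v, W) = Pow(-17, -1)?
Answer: Rational(30306028908672, 289) ≈ 1.0487e+11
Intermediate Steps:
Function('l')(v, W) = Rational(-1, 17)
k = 104865141744 (k = Mul(-326524, -321156) = 104865141744)
Add(k, Pow(Add(Function('l')(0, 2), 101), 2)) = Add(104865141744, Pow(Add(Rational(-1, 17), 101), 2)) = Add(104865141744, Pow(Rational(1716, 17), 2)) = Add(104865141744, Rational(2944656, 289)) = Rational(30306028908672, 289)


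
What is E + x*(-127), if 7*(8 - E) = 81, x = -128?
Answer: 113767/7 ≈ 16252.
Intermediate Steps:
E = -25/7 (E = 8 - ⅐*81 = 8 - 81/7 = -25/7 ≈ -3.5714)
E + x*(-127) = -25/7 - 128*(-127) = -25/7 + 16256 = 113767/7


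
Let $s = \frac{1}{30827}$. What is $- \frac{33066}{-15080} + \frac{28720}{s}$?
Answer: $\frac{6675549874133}{7540} \approx 8.8535 \cdot 10^{8}$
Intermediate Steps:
$s = \frac{1}{30827} \approx 3.2439 \cdot 10^{-5}$
$- \frac{33066}{-15080} + \frac{28720}{s} = - \frac{33066}{-15080} + 28720 \frac{1}{\frac{1}{30827}} = \left(-33066\right) \left(- \frac{1}{15080}\right) + 28720 \cdot 30827 = \frac{16533}{7540} + 885351440 = \frac{6675549874133}{7540}$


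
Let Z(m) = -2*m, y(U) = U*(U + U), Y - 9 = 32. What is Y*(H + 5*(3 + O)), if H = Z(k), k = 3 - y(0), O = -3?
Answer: -246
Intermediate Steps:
Y = 41 (Y = 9 + 32 = 41)
y(U) = 2*U² (y(U) = U*(2*U) = 2*U²)
k = 3 (k = 3 - 2*0² = 3 - 2*0 = 3 - 1*0 = 3 + 0 = 3)
H = -6 (H = -2*3 = -6)
Y*(H + 5*(3 + O)) = 41*(-6 + 5*(3 - 3)) = 41*(-6 + 5*0) = 41*(-6 + 0) = 41*(-6) = -246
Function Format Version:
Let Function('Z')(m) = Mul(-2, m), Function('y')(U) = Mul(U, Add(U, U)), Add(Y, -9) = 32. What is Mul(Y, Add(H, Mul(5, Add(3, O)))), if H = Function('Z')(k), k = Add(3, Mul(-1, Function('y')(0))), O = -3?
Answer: -246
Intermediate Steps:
Y = 41 (Y = Add(9, 32) = 41)
Function('y')(U) = Mul(2, Pow(U, 2)) (Function('y')(U) = Mul(U, Mul(2, U)) = Mul(2, Pow(U, 2)))
k = 3 (k = Add(3, Mul(-1, Mul(2, Pow(0, 2)))) = Add(3, Mul(-1, Mul(2, 0))) = Add(3, Mul(-1, 0)) = Add(3, 0) = 3)
H = -6 (H = Mul(-2, 3) = -6)
Mul(Y, Add(H, Mul(5, Add(3, O)))) = Mul(41, Add(-6, Mul(5, Add(3, -3)))) = Mul(41, Add(-6, Mul(5, 0))) = Mul(41, Add(-6, 0)) = Mul(41, -6) = -246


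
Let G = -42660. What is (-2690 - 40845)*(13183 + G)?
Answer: 1283281195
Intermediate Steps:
(-2690 - 40845)*(13183 + G) = (-2690 - 40845)*(13183 - 42660) = -43535*(-29477) = 1283281195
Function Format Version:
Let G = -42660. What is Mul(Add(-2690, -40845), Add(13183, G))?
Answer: 1283281195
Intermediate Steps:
Mul(Add(-2690, -40845), Add(13183, G)) = Mul(Add(-2690, -40845), Add(13183, -42660)) = Mul(-43535, -29477) = 1283281195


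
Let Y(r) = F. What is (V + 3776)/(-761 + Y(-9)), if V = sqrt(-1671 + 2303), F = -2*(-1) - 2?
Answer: -3776/761 - 2*sqrt(158)/761 ≈ -4.9949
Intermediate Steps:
F = 0 (F = 2 - 2 = 0)
Y(r) = 0
V = 2*sqrt(158) (V = sqrt(632) = 2*sqrt(158) ≈ 25.140)
(V + 3776)/(-761 + Y(-9)) = (2*sqrt(158) + 3776)/(-761 + 0) = (3776 + 2*sqrt(158))/(-761) = (3776 + 2*sqrt(158))*(-1/761) = -3776/761 - 2*sqrt(158)/761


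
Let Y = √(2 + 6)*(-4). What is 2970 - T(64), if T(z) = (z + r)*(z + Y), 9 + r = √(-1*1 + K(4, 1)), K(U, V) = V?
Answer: -550 + 440*√2 ≈ 72.254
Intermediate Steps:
Y = -8*√2 (Y = √8*(-4) = (2*√2)*(-4) = -8*√2 ≈ -11.314)
r = -9 (r = -9 + √(-1*1 + 1) = -9 + √(-1 + 1) = -9 + √0 = -9 + 0 = -9)
T(z) = (-9 + z)*(z - 8*√2) (T(z) = (z - 9)*(z - 8*√2) = (-9 + z)*(z - 8*√2))
2970 - T(64) = 2970 - (64² - 9*64 + 72*√2 - 8*64*√2) = 2970 - (4096 - 576 + 72*√2 - 512*√2) = 2970 - (3520 - 440*√2) = 2970 + (-3520 + 440*√2) = -550 + 440*√2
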